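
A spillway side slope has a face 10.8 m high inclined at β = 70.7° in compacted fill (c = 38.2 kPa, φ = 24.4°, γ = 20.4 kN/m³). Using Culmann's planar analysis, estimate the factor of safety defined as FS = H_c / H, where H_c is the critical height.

H_c = (4c/γ) · sinβ cosφ / [1 − cos(β − φ)]
    = (4·38.2/20.4) · sin70.7°·cos24.4° / [1 − cos46.3°]
    = 7.490 · 0.8595 / 0.3091 = 20.83 m
FS = H_c / H = 20.83 / 10.8 = 1.928

FS = 1.93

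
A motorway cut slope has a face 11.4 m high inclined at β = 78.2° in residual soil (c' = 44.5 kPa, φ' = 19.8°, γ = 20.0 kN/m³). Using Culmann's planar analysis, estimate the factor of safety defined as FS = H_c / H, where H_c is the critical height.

H_c = (4c'/γ) · sinβ cosφ' / [1 − cos(β − φ')]
    = (4·44.5/20.0) · sin78.2°·cos19.8° / [1 − cos58.4°]
    = 8.900 · 0.9210 / 0.4760 = 17.22 m
FS = H_c / H = 17.22 / 11.4 = 1.511

FS = 1.51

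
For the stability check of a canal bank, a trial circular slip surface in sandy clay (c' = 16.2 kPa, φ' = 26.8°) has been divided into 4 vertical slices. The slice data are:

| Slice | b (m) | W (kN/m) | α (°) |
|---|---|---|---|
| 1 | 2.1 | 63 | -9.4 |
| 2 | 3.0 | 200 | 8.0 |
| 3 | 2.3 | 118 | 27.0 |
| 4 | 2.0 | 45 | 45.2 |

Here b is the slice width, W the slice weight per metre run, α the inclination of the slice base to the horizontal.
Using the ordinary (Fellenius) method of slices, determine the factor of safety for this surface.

FS = 3.61

Ordinary method of slices: FS = Σ[c'·Δl_i + (W_i cosα_i)·tanφ'] / Σ W_i sinα_i, with Δl_i = b_i / cosα_i.
Slice 1: Δl = 2.1/cos(-9.4°) = 2.129 m; N'_1 = 63·cos(-9.4°) = 62.2; c'Δl = 34.48; W sinα = -10.3
Slice 2: Δl = 3.0/cos8.0° = 3.029 m; N'_2 = 200·cos8.0° = 198.1; c'Δl = 49.08; W sinα = 27.8
Slice 3: Δl = 2.3/cos27.0° = 2.581 m; N'_3 = 118·cos27.0° = 105.1; c'Δl = 41.82; W sinα = 53.6
Slice 4: Δl = 2.0/cos45.2° = 2.838 m; N'_4 = 45·cos45.2° = 31.7; c'Δl = 45.98; W sinα = 31.9
Σc'Δl = 171.4 kN/m; ΣN' = 397.1 kN/m; ΣW sinα = 103.0 kN/m
Resisting = 171.4 + 397.1·tan26.8° = 171.4 + 200.6 = 371.9 kN/m
FS = 371.9 / 103.0 = 3.609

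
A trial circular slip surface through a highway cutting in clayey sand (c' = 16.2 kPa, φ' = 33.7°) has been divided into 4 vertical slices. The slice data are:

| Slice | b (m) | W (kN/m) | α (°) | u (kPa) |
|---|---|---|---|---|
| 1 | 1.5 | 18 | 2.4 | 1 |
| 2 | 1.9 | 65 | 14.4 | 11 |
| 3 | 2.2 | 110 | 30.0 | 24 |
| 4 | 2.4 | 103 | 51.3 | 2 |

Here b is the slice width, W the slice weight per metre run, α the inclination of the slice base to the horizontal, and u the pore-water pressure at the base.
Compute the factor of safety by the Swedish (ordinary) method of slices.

FS = 1.70

Ordinary method of slices: FS = Σ[c'·Δl_i + (W_i cosα_i − u_i·Δl_i)·tanφ'] / Σ W_i sinα_i, with Δl_i = b_i / cosα_i.
Slice 1: Δl = 1.5/cos2.4° = 1.501 m; N'_1 = 18·cos2.4° − 1·1.501 = 16.5; c'Δl = 24.32; W sinα = 0.8
Slice 2: Δl = 1.9/cos14.4° = 1.962 m; N'_2 = 65·cos14.4° − 11·1.962 = 41.4; c'Δl = 31.78; W sinα = 16.2
Slice 3: Δl = 2.2/cos30.0° = 2.540 m; N'_3 = 110·cos30.0° − 24·2.540 = 34.3; c'Δl = 41.15; W sinα = 55.0
Slice 4: Δl = 2.4/cos51.3° = 3.839 m; N'_4 = 103·cos51.3° − 2·3.839 = 56.7; c'Δl = 62.18; W sinα = 80.4
Σc'Δl = 159.4 kN/m; ΣN' = 148.9 kN/m; ΣW sinα = 152.3 kN/m
Resisting = 159.4 + 148.9·tan33.7° = 159.4 + 99.3 = 258.7 kN/m
FS = 258.7 / 152.3 = 1.699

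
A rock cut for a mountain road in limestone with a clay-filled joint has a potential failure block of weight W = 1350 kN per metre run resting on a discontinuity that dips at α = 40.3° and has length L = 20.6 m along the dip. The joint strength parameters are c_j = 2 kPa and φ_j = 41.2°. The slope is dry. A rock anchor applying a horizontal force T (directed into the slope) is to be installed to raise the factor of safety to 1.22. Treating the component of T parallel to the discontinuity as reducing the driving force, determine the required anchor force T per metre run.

Resolving forces along and normal to the sliding plane, with the horizontal anchor force T adding T·sinα to the effective normal force and T·cosα acting up the plane against the driving force:
FS = [c_jL + (W cosα + T sinα) tanφ_j] / [W sinα − T cosα]
Without the anchor: N' = 1029.6 kN/m, driving T_d = 873.2 kN/m, resisting R = 2·20.6 + 1029.6·tan41.2° = 942.5 kN/m, FS = 1.08.
Setting FS = 1.22 and solving for T:
1.22·(873.2 − T cos40.3°) = 942.5 + T sin40.3°·tan41.2°
T·(sin40.3°·tan41.2° + 1.22·cos40.3°) = 1.22·873.2 − 942.5
T·(0.6468·0.8754 + 1.22·0.7627) = 1065.3 − 942.5 = 122.7
T·1.4967 = 122.7
T = 82.0 kN/m

T = 82 kN/m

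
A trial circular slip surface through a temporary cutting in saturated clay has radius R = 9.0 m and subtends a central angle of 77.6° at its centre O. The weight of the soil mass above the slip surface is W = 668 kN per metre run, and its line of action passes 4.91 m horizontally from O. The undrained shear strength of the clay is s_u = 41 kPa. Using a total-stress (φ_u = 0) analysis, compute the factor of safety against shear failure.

Taking moments about the centre O, the resisting moment is provided by the undrained shear strength acting along the arc:
Arc length L_a = R·θ = 9.0·(77.6°·π/180) = 9.0·1.3544 = 12.19 m
M_R = s_u·L_a·R = 41·12.19·9.0 = 4497.9 kN·m/m
M_D = W·d = 668·4.91 = 3279.9 kN·m/m
FS = M_R / M_D = 4497.9 / 3279.9 = 1.371

FS = 1.37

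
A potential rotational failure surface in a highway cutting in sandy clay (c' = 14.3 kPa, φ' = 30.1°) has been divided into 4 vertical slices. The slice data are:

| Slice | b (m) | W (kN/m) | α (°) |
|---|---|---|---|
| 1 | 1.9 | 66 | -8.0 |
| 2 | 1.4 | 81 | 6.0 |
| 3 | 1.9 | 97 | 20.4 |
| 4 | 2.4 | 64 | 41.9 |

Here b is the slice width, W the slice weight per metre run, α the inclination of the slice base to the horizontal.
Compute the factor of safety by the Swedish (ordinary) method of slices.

Ordinary method of slices: FS = Σ[c'·Δl_i + (W_i cosα_i)·tanφ'] / Σ W_i sinα_i, with Δl_i = b_i / cosα_i.
Slice 1: Δl = 1.9/cos(-8.0°) = 1.919 m; N'_1 = 66·cos(-8.0°) = 65.4; c'Δl = 27.44; W sinα = -9.2
Slice 2: Δl = 1.4/cos6.0° = 1.408 m; N'_2 = 81·cos6.0° = 80.6; c'Δl = 20.13; W sinα = 8.5
Slice 3: Δl = 1.9/cos20.4° = 2.027 m; N'_3 = 97·cos20.4° = 90.9; c'Δl = 28.99; W sinα = 33.8
Slice 4: Δl = 2.4/cos41.9° = 3.224 m; N'_4 = 64·cos41.9° = 47.6; c'Δl = 46.11; W sinα = 42.7
Σc'Δl = 122.7 kN/m; ΣN' = 284.5 kN/m; ΣW sinα = 75.8 kN/m
Resisting = 122.7 + 284.5·tan30.1° = 122.7 + 164.9 = 287.6 kN/m
FS = 287.6 / 75.8 = 3.792

FS = 3.79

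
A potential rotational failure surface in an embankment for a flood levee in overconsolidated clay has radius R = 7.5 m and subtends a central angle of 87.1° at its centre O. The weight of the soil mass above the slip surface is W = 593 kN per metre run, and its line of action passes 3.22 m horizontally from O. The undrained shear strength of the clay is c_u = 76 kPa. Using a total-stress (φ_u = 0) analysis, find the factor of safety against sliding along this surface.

FS = 3.40

Taking moments about the centre O, the resisting moment is provided by the undrained shear strength acting along the arc:
Arc length L_a = R·θ = 7.5·(87.1°·π/180) = 7.5·1.5202 = 11.40 m
M_R = c_u·L_a·R = 76·11.40·7.5 = 6498.8 kN·m/m
M_D = W·d = 593·3.22 = 1909.5 kN·m/m
FS = M_R / M_D = 6498.8 / 1909.5 = 3.403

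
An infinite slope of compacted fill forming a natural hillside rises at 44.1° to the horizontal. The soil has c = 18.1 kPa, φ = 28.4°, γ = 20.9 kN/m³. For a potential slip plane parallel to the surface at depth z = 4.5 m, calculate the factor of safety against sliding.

For an infinite slope with a slip plane parallel to the surface (no pore pressure): FS = [c + γz cos²β tanφ] / [γz sinβ cosβ].
γz = 20.9·4.5 = 94.05 kN/m²
Numerator = 18.1 + 94.05·cos²44.1°·tan28.4° = 18.1 + 94.05·0.5157·0.5407 = 44.325 kPa
Denominator = 94.05·sin44.1°·cos44.1° = 94.05·0.6959·0.7181 = 47.002 kPa
FS = 44.325 / 47.002 = 0.943

FS = 0.94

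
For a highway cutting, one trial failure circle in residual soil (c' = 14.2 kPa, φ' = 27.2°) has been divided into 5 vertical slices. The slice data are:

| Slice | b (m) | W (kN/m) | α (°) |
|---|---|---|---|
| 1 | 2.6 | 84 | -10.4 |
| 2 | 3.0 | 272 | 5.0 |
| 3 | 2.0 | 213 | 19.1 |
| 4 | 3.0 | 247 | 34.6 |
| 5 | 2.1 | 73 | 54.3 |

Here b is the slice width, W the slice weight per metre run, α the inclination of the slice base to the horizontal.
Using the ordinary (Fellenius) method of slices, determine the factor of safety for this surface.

FS = 2.25

Ordinary method of slices: FS = Σ[c'·Δl_i + (W_i cosα_i)·tanφ'] / Σ W_i sinα_i, with Δl_i = b_i / cosα_i.
Slice 1: Δl = 2.6/cos(-10.4°) = 2.643 m; N'_1 = 84·cos(-10.4°) = 82.6; c'Δl = 37.54; W sinα = -15.2
Slice 2: Δl = 3.0/cos5.0° = 3.011 m; N'_2 = 272·cos5.0° = 271.0; c'Δl = 42.76; W sinα = 23.7
Slice 3: Δl = 2.0/cos19.1° = 2.117 m; N'_3 = 213·cos19.1° = 201.3; c'Δl = 30.05; W sinα = 69.7
Slice 4: Δl = 3.0/cos34.6° = 3.645 m; N'_4 = 247·cos34.6° = 203.3; c'Δl = 51.75; W sinα = 140.3
Slice 5: Δl = 2.1/cos54.3° = 3.599 m; N'_5 = 73·cos54.3° = 42.6; c'Δl = 51.10; W sinα = 59.3
Σc'Δl = 213.2 kN/m; ΣN' = 800.8 kN/m; ΣW sinα = 277.8 kN/m
Resisting = 213.2 + 800.8·tan27.2° = 213.2 + 411.5 = 624.8 kN/m
FS = 624.8 / 277.8 = 2.249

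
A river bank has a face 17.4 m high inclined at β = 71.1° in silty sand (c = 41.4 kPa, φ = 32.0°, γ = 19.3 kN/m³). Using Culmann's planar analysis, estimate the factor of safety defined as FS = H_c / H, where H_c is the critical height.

H_c = (4c/γ) · sinβ cosφ / [1 − cos(β − φ)]
    = (4·41.4/19.3) · sin71.1°·cos32.0° / [1 − cos39.1°]
    = 8.580 · 0.8023 / 0.2240 = 30.74 m
FS = H_c / H = 30.74 / 17.4 = 1.767

FS = 1.77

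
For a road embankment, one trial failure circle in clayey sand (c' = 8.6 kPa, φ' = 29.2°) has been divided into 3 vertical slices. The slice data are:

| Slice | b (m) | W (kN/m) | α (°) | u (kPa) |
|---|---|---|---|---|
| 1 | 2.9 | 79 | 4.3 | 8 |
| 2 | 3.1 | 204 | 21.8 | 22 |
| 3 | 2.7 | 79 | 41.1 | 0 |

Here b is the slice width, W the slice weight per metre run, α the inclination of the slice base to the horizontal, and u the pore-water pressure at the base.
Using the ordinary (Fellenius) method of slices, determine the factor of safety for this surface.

FS = 1.60

Ordinary method of slices: FS = Σ[c'·Δl_i + (W_i cosα_i − u_i·Δl_i)·tanφ'] / Σ W_i sinα_i, with Δl_i = b_i / cosα_i.
Slice 1: Δl = 2.9/cos4.3° = 2.908 m; N'_1 = 79·cos4.3° − 8·2.908 = 55.5; c'Δl = 25.01; W sinα = 5.9
Slice 2: Δl = 3.1/cos21.8° = 3.339 m; N'_2 = 204·cos21.8° − 22·3.339 = 116.0; c'Δl = 28.71; W sinα = 75.8
Slice 3: Δl = 2.7/cos41.1° = 3.583 m; N'_3 = 79·cos41.1° − 0·3.583 = 59.5; c'Δl = 30.81; W sinα = 51.9
Σc'Δl = 84.5 kN/m; ΣN' = 231.0 kN/m; ΣW sinα = 133.6 kN/m
Resisting = 84.5 + 231.0·tan29.2° = 84.5 + 129.1 = 213.6 kN/m
FS = 213.6 / 133.6 = 1.599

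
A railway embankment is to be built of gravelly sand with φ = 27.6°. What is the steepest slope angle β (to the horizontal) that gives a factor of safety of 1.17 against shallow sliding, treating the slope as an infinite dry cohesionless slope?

For an infinite dry cohesionless slope FS = tanφ/tanβ, so tanβ = tanφ / FS.
tanβ = tan27.6° / 1.17 = 0.5228 / 1.17 = 0.4468
β = arctan(0.4468) = 24.08°

β = 24.1°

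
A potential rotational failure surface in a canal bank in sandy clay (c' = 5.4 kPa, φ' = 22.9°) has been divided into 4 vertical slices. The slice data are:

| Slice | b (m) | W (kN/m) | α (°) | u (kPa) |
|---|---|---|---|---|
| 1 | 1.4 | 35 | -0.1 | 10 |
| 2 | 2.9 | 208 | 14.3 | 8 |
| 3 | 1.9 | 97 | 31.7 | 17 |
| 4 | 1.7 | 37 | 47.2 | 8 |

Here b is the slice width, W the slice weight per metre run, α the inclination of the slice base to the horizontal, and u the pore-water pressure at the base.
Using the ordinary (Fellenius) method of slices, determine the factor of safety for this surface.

Ordinary method of slices: FS = Σ[c'·Δl_i + (W_i cosα_i − u_i·Δl_i)·tanφ'] / Σ W_i sinα_i, with Δl_i = b_i / cosα_i.
Slice 1: Δl = 1.4/cos(-0.1°) = 1.400 m; N'_1 = 35·cos(-0.1°) − 10·1.400 = 21.0; c'Δl = 7.56; W sinα = -0.1
Slice 2: Δl = 2.9/cos14.3° = 2.993 m; N'_2 = 208·cos14.3° − 8·2.993 = 177.6; c'Δl = 16.16; W sinα = 51.4
Slice 3: Δl = 1.9/cos31.7° = 2.233 m; N'_3 = 97·cos31.7° − 17·2.233 = 44.6; c'Δl = 12.06; W sinα = 51.0
Slice 4: Δl = 1.7/cos47.2° = 2.502 m; N'_4 = 37·cos47.2° − 8·2.502 = 5.1; c'Δl = 13.51; W sinα = 27.1
Σc'Δl = 49.3 kN/m; ΣN' = 248.3 kN/m; ΣW sinα = 129.4 kN/m
Resisting = 49.3 + 248.3·tan22.9° = 49.3 + 104.9 = 154.2 kN/m
FS = 154.2 / 129.4 = 1.191

FS = 1.19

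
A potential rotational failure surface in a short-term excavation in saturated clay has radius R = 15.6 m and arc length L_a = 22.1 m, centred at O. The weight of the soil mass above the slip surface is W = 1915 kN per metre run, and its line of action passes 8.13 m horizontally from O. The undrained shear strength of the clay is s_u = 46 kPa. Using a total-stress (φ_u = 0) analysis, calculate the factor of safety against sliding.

FS = 1.02

Taking moments about the centre O, the resisting moment is provided by the undrained shear strength acting along the arc:
M_R = s_u·L_a·R = 46·22.10·15.6 = 15859.0 kN·m/m
M_D = W·d = 1915·8.13 = 15569.0 kN·m/m
FS = M_R / M_D = 15859.0 / 15569.0 = 1.019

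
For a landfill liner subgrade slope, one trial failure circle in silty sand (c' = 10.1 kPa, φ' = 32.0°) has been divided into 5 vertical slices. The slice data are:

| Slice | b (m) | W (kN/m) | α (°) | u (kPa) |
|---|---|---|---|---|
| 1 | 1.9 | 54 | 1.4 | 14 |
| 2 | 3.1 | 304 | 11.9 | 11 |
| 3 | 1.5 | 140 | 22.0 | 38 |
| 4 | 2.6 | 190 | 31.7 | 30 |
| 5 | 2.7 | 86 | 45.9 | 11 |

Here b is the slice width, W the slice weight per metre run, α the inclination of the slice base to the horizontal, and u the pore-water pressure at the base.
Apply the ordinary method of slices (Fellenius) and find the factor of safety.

FS = 1.50

Ordinary method of slices: FS = Σ[c'·Δl_i + (W_i cosα_i − u_i·Δl_i)·tanφ'] / Σ W_i sinα_i, with Δl_i = b_i / cosα_i.
Slice 1: Δl = 1.9/cos1.4° = 1.901 m; N'_1 = 54·cos1.4° − 14·1.901 = 27.4; c'Δl = 19.20; W sinα = 1.3
Slice 2: Δl = 3.1/cos11.9° = 3.168 m; N'_2 = 304·cos11.9° − 11·3.168 = 262.6; c'Δl = 32.00; W sinα = 62.7
Slice 3: Δl = 1.5/cos22.0° = 1.618 m; N'_3 = 140·cos22.0° − 38·1.618 = 68.3; c'Δl = 16.34; W sinα = 52.4
Slice 4: Δl = 2.6/cos31.7° = 3.056 m; N'_4 = 190·cos31.7° − 30·3.056 = 70.0; c'Δl = 30.86; W sinα = 99.8
Slice 5: Δl = 2.7/cos45.9° = 3.880 m; N'_5 = 86·cos45.9° − 11·3.880 = 17.2; c'Δl = 39.19; W sinα = 61.8
Σc'Δl = 137.6 kN/m; ΣN' = 445.5 kN/m; ΣW sinα = 278.0 kN/m
Resisting = 137.6 + 445.5·tan32.0° = 137.6 + 278.4 = 415.9 kN/m
FS = 415.9 / 278.0 = 1.496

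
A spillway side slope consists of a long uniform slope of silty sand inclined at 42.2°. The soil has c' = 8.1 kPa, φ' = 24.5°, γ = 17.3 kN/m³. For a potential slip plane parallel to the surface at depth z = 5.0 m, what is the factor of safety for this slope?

FS = 0.69

For an infinite slope with a slip plane parallel to the surface (no pore pressure): FS = [c' + γz cos²β tanφ'] / [γz sinβ cosβ].
γz = 17.3·5.0 = 86.50 kN/m²
Numerator = 8.1 + 86.50·cos²42.2°·tan24.5° = 8.1 + 86.50·0.5488·0.4557 = 29.734 kPa
Denominator = 86.50·sin42.2°·cos42.2° = 86.50·0.6717·0.7408 = 43.044 kPa
FS = 29.734 / 43.044 = 0.691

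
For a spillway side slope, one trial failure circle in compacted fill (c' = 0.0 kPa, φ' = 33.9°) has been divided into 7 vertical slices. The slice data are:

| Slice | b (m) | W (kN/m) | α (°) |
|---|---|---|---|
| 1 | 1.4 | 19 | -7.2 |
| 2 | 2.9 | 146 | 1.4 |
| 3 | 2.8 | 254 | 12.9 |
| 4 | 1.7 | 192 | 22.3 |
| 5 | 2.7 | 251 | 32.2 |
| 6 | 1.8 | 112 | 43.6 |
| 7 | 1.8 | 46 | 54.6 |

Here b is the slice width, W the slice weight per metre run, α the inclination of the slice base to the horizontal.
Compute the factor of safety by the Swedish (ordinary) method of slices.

FS = 1.61

Ordinary method of slices: FS = Σ[c'·Δl_i + (W_i cosα_i)·tanφ'] / Σ W_i sinα_i, with Δl_i = b_i / cosα_i.
Slice 1: Δl = 1.4/cos(-7.2°) = 1.411 m; N'_1 = 19·cos(-7.2°) = 18.9; c'Δl = 0.00; W sinα = -2.4
Slice 2: Δl = 2.9/cos1.4° = 2.901 m; N'_2 = 146·cos1.4° = 146.0; c'Δl = 0.00; W sinα = 3.6
Slice 3: Δl = 2.8/cos12.9° = 2.872 m; N'_3 = 254·cos12.9° = 247.6; c'Δl = 0.00; W sinα = 56.7
Slice 4: Δl = 1.7/cos22.3° = 1.837 m; N'_4 = 192·cos22.3° = 177.6; c'Δl = 0.00; W sinα = 72.9
Slice 5: Δl = 2.7/cos32.2° = 3.191 m; N'_5 = 251·cos32.2° = 212.4; c'Δl = 0.00; W sinα = 133.8
Slice 6: Δl = 1.8/cos43.6° = 2.486 m; N'_6 = 112·cos43.6° = 81.1; c'Δl = 0.00; W sinα = 77.2
Slice 7: Δl = 1.8/cos54.6° = 3.107 m; N'_7 = 46·cos54.6° = 26.6; c'Δl = 0.00; W sinα = 37.5
Σc'Δl = 0.0 kN/m; ΣN' = 910.2 kN/m; ΣW sinα = 379.2 kN/m
Resisting = 0.0 + 910.2·tan33.9° = 0.0 + 611.6 = 611.6 kN/m
FS = 611.6 / 379.2 = 1.613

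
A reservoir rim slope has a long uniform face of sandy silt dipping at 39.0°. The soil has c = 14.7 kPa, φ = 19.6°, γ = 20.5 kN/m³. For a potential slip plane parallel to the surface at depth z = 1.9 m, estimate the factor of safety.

FS = 1.21

For an infinite slope with a slip plane parallel to the surface (no pore pressure): FS = [c + γz cos²β tanφ] / [γz sinβ cosβ].
γz = 20.5·1.9 = 38.95 kN/m²
Numerator = 14.7 + 38.95·cos²39.0°·tan19.6° = 14.7 + 38.95·0.6040·0.3561 = 23.077 kPa
Denominator = 38.95·sin39.0°·cos39.0° = 38.95·0.6293·0.7771 = 19.049 kPa
FS = 23.077 / 19.049 = 1.211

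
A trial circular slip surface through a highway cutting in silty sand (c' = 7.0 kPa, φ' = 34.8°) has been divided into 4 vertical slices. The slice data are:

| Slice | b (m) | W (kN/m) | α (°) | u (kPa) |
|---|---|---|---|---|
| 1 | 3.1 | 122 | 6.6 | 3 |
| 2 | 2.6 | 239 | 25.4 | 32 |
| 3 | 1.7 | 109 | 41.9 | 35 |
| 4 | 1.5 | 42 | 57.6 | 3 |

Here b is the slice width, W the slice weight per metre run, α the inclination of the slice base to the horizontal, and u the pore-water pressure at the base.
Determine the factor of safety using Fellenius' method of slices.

Ordinary method of slices: FS = Σ[c'·Δl_i + (W_i cosα_i − u_i·Δl_i)·tanφ'] / Σ W_i sinα_i, with Δl_i = b_i / cosα_i.
Slice 1: Δl = 3.1/cos6.6° = 3.121 m; N'_1 = 122·cos6.6° − 3·3.121 = 111.8; c'Δl = 21.84; W sinα = 14.0
Slice 2: Δl = 2.6/cos25.4° = 2.878 m; N'_2 = 239·cos25.4° − 32·2.878 = 123.8; c'Δl = 20.15; W sinα = 102.5
Slice 3: Δl = 1.7/cos41.9° = 2.284 m; N'_3 = 109·cos41.9° − 35·2.284 = 1.2; c'Δl = 15.99; W sinα = 72.8
Slice 4: Δl = 1.5/cos57.6° = 2.799 m; N'_4 = 42·cos57.6° − 3·2.799 = 14.1; c'Δl = 19.60; W sinα = 35.5
Σc'Δl = 77.6 kN/m; ΣN' = 250.9 kN/m; ΣW sinα = 224.8 kN/m
Resisting = 77.6 + 250.9·tan34.8° = 77.6 + 174.4 = 252.0 kN/m
FS = 252.0 / 224.8 = 1.121

FS = 1.12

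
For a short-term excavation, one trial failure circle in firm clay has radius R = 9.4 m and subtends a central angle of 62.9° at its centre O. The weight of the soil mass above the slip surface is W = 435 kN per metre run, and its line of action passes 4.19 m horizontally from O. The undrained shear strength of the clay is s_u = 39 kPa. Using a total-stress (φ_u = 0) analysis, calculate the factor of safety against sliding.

Taking moments about the centre O, the resisting moment is provided by the undrained shear strength acting along the arc:
Arc length L_a = R·θ = 9.4·(62.9°·π/180) = 9.4·1.0978 = 10.32 m
M_R = s_u·L_a·R = 39·10.32·9.4 = 3783.1 kN·m/m
M_D = W·d = 435·4.19 = 1822.7 kN·m/m
FS = M_R / M_D = 3783.1 / 1822.7 = 2.076

FS = 2.08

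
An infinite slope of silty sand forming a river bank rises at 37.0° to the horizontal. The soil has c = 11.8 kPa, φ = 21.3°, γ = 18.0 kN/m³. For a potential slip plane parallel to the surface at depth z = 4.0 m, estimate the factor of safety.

For an infinite slope with a slip plane parallel to the surface (no pore pressure): FS = [c + γz cos²β tanφ] / [γz sinβ cosβ].
γz = 18.0·4.0 = 72.00 kN/m²
Numerator = 11.8 + 72.00·cos²37.0°·tan21.3° = 11.8 + 72.00·0.6378·0.3899 = 29.705 kPa
Denominator = 72.00·sin37.0°·cos37.0° = 72.00·0.6018·0.7986 = 34.605 kPa
FS = 29.705 / 34.605 = 0.858

FS = 0.86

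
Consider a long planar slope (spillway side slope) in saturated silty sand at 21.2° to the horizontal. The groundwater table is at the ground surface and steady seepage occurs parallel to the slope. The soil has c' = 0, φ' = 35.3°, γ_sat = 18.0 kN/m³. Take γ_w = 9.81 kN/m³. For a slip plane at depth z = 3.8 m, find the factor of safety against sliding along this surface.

FS = 0.83

With seepage parallel to the slope and the water table at the surface, the effective normal stress on the slip plane uses the buoyant unit weight γ' = γ_sat − γ_w while the driving shear stress uses γ_sat:
FS = [c' + γ' z cos²β tanφ'] / [γ_sat z sinβ cosβ]
(For c' = 0 this reduces to FS = (γ'/γ_sat)·tanφ'/tanβ.)
γ' = 18.0 − 9.81 = 8.19 kN/m³
Numerator = 0.0 + 8.19·3.8·cos²21.2°·tan35.3° = 0.0 + 8.19·3.8·0.8692·0.7080 = 19.154 kPa
Denominator = 18.0·3.8·sin21.2°·cos21.2° = 18.0·3.8·0.3616·0.9323 = 23.061 kPa
FS = 19.154 / 23.061 = 0.831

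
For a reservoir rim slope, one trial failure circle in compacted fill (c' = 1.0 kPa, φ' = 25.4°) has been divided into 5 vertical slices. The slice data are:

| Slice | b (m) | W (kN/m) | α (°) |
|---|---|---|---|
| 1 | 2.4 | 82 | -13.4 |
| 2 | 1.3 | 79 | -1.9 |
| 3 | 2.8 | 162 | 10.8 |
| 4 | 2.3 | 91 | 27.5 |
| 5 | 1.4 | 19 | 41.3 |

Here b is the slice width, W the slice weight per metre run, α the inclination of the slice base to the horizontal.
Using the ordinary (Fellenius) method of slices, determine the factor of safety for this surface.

Ordinary method of slices: FS = Σ[c'·Δl_i + (W_i cosα_i)·tanφ'] / Σ W_i sinα_i, with Δl_i = b_i / cosα_i.
Slice 1: Δl = 2.4/cos(-13.4°) = 2.467 m; N'_1 = 82·cos(-13.4°) = 79.8; c'Δl = 2.47; W sinα = -19.0
Slice 2: Δl = 1.3/cos(-1.9°) = 1.301 m; N'_2 = 79·cos(-1.9°) = 79.0; c'Δl = 1.30; W sinα = -2.6
Slice 3: Δl = 2.8/cos10.8° = 2.850 m; N'_3 = 162·cos10.8° = 159.1; c'Δl = 2.85; W sinα = 30.4
Slice 4: Δl = 2.3/cos27.5° = 2.593 m; N'_4 = 91·cos27.5° = 80.7; c'Δl = 2.59; W sinα = 42.0
Slice 5: Δl = 1.4/cos41.3° = 1.864 m; N'_5 = 19·cos41.3° = 14.3; c'Δl = 1.86; W sinα = 12.5
Σc'Δl = 11.1 kN/m; ΣN' = 412.8 kN/m; ΣW sinα = 63.3 kN/m
Resisting = 11.1 + 412.8·tan25.4° = 11.1 + 196.0 = 207.1 kN/m
FS = 207.1 / 63.3 = 3.272

FS = 3.27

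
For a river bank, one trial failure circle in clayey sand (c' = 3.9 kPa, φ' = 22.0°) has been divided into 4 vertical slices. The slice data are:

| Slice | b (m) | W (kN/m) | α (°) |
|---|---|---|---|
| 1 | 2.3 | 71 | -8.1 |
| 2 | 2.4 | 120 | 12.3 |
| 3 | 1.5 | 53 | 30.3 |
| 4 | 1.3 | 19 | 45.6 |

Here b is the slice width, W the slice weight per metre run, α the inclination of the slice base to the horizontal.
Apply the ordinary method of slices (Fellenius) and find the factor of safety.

Ordinary method of slices: FS = Σ[c'·Δl_i + (W_i cosα_i)·tanφ'] / Σ W_i sinα_i, with Δl_i = b_i / cosα_i.
Slice 1: Δl = 2.3/cos(-8.1°) = 2.323 m; N'_1 = 71·cos(-8.1°) = 70.3; c'Δl = 9.06; W sinα = -10.0
Slice 2: Δl = 2.4/cos12.3° = 2.456 m; N'_2 = 120·cos12.3° = 117.2; c'Δl = 9.58; W sinα = 25.6
Slice 3: Δl = 1.5/cos30.3° = 1.737 m; N'_3 = 53·cos30.3° = 45.8; c'Δl = 6.78; W sinα = 26.7
Slice 4: Δl = 1.3/cos45.6° = 1.858 m; N'_4 = 19·cos45.6° = 13.3; c'Δl = 7.25; W sinα = 13.6
Σc'Δl = 32.7 kN/m; ΣN' = 246.6 kN/m; ΣW sinα = 55.9 kN/m
Resisting = 32.7 + 246.6·tan22.0° = 32.7 + 99.6 = 132.3 kN/m
FS = 132.3 / 55.9 = 2.368

FS = 2.37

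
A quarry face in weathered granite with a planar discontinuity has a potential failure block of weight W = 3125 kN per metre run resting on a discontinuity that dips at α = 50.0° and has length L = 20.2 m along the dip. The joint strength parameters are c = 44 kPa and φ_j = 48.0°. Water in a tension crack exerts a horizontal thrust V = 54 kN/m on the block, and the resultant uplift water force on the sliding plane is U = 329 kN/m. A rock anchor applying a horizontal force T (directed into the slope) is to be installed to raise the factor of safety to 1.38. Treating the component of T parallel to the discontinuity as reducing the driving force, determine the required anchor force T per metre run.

T = 370 kN/m

Resolving forces along and normal to the sliding plane, with the horizontal anchor force T adding T·sinα to the effective normal force and T·cosα acting up the plane against the driving force:
FS = [cL + (W cosα − U − V sinα + T sinα) tanφ_j] / [W sinα + V cosα − T cosα]
Without the anchor: N' = 1638.3 kN/m, driving T_d = 2428.6 kN/m, resisting R = 44·20.2 + 1638.3·tan48.0° = 2708.4 kN/m, FS = 1.12.
Setting FS = 1.38 and solving for T:
1.38·(2428.6 − T cos50.0°) = 2708.4 + T sin50.0°·tan48.0°
T·(sin50.0°·tan48.0° + 1.38·cos50.0°) = 1.38·2428.6 − 2708.4
T·(0.7660·1.1106 + 1.38·0.6428) = 3351.5 − 2708.4 = 643.1
T·1.7378 = 643.1
T = 370.1 kN/m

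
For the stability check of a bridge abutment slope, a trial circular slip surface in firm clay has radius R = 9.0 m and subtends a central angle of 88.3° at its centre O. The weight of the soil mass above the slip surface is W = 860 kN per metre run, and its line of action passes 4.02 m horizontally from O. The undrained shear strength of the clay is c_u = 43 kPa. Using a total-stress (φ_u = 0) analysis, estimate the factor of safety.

Taking moments about the centre O, the resisting moment is provided by the undrained shear strength acting along the arc:
Arc length L_a = R·θ = 9.0·(88.3°·π/180) = 9.0·1.5411 = 13.87 m
M_R = c_u·L_a·R = 43·13.87·9.0 = 5367.7 kN·m/m
M_D = W·d = 860·4.02 = 3457.2 kN·m/m
FS = M_R / M_D = 5367.7 / 3457.2 = 1.553

FS = 1.55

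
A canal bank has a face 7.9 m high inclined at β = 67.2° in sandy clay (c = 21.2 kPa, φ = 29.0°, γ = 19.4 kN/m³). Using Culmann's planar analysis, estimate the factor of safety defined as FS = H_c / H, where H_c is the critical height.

FS = 2.08

H_c = (4c/γ) · sinβ cosφ / [1 − cos(β − φ)]
    = (4·21.2/19.4) · sin67.2°·cos29.0° / [1 − cos38.2°]
    = 4.371 · 0.8063 / 0.2141 = 16.46 m
FS = H_c / H = 16.46 / 7.9 = 2.083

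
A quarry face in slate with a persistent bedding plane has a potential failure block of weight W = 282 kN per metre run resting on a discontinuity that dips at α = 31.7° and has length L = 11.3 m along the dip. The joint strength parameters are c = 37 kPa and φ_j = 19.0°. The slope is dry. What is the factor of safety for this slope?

Resolving the block weight along and normal to the plane and applying the Mohr–Coulomb strength on the joint:
N' = W cosα = 282·cos31.7° = 239.9 kN/m
Driving force T = W sinα = 282·sin31.7° = 148.2 kN/m
Resisting force R = c·L + N'·tanφ_j = 37·11.3 + 239.9·tan19.0° = 418.1 + 82.6 = 500.7 kN/m
FS = R / T = 500.7 / 148.2 = 3.379

FS = 3.38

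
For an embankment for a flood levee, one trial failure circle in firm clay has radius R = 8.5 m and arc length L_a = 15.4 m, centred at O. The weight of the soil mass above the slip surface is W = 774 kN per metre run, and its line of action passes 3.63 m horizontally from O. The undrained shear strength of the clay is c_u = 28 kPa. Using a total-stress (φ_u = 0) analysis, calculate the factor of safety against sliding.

FS = 1.30

Taking moments about the centre O, the resisting moment is provided by the undrained shear strength acting along the arc:
M_R = c_u·L_a·R = 28·15.40·8.5 = 3665.2 kN·m/m
M_D = W·d = 774·3.63 = 2809.6 kN·m/m
FS = M_R / M_D = 3665.2 / 2809.6 = 1.305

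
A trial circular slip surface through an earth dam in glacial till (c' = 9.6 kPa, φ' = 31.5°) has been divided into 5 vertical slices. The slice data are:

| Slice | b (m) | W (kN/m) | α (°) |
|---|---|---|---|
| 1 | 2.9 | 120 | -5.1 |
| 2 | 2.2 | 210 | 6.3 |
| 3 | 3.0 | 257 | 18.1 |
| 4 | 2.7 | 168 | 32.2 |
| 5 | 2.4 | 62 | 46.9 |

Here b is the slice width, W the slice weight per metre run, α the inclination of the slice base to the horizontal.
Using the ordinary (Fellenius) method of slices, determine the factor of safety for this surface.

Ordinary method of slices: FS = Σ[c'·Δl_i + (W_i cosα_i)·tanφ'] / Σ W_i sinα_i, with Δl_i = b_i / cosα_i.
Slice 1: Δl = 2.9/cos(-5.1°) = 2.912 m; N'_1 = 120·cos(-5.1°) = 119.5; c'Δl = 27.95; W sinα = -10.7
Slice 2: Δl = 2.2/cos6.3° = 2.213 m; N'_2 = 210·cos6.3° = 208.7; c'Δl = 21.25; W sinα = 23.0
Slice 3: Δl = 3.0/cos18.1° = 3.156 m; N'_3 = 257·cos18.1° = 244.3; c'Δl = 30.30; W sinα = 79.8
Slice 4: Δl = 2.7/cos32.2° = 3.191 m; N'_4 = 168·cos32.2° = 142.2; c'Δl = 30.63; W sinα = 89.5
Slice 5: Δl = 2.4/cos46.9° = 3.513 m; N'_5 = 62·cos46.9° = 42.4; c'Δl = 33.72; W sinα = 45.3
Σc'Δl = 143.8 kN/m; ΣN' = 757.1 kN/m; ΣW sinα = 227.0 kN/m
Resisting = 143.8 + 757.1·tan31.5° = 143.8 + 463.9 = 607.8 kN/m
FS = 607.8 / 227.0 = 2.677

FS = 2.68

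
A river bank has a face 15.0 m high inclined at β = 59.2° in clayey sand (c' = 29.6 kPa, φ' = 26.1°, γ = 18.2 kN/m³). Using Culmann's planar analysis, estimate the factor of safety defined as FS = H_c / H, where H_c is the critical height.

FS = 2.06

H_c = (4c'/γ) · sinβ cosφ' / [1 − cos(β − φ')]
    = (4·29.6/18.2) · sin59.2°·cos26.1° / [1 − cos33.1°]
    = 6.505 · 0.7714 / 0.1623 = 30.92 m
FS = H_c / H = 30.92 / 15.0 = 2.061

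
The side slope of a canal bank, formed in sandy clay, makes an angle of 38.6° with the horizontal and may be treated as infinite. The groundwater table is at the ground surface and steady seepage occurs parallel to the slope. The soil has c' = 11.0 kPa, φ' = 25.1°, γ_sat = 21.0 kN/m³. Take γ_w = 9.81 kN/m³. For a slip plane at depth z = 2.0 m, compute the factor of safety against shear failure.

FS = 0.85

With seepage parallel to the slope and the water table at the surface, the effective normal stress on the slip plane uses the buoyant unit weight γ' = γ_sat − γ_w while the driving shear stress uses γ_sat:
FS = [c' + γ' z cos²β tanφ'] / [γ_sat z sinβ cosβ]
γ' = 21.0 − 9.81 = 11.19 kN/m³
Numerator = 11.0 + 11.19·2.0·cos²38.6°·tan25.1° = 11.0 + 11.19·2.0·0.6108·0.4684 = 17.403 kPa
Denominator = 21.0·2.0·sin38.6°·cos38.6° = 21.0·2.0·0.6239·0.7815 = 20.478 kPa
FS = 17.403 / 20.478 = 0.850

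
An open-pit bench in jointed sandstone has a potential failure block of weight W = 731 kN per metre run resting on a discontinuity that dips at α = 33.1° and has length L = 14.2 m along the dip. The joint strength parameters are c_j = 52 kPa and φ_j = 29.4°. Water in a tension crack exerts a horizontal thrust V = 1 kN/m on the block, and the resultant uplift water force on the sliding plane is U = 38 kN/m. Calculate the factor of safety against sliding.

Resolving the block weight along and normal to the plane and applying the Mohr–Coulomb strength on the joint:
N' = W cosα − U − V sinα = 731·cos33.1° − 38 − 1·sin33.1° = 573.8 kN/m
Driving force T = W sinα + V cosα = 731·sin33.1° + 1·cos33.1° = 400.0 kN/m
Resisting force R = c_j·L + N'·tanφ_j = 52·14.2 + 573.8·tan29.4° = 738.4 + 323.3 = 1061.7 kN/m
FS = R / T = 1061.7 / 400.0 = 2.654

FS = 2.65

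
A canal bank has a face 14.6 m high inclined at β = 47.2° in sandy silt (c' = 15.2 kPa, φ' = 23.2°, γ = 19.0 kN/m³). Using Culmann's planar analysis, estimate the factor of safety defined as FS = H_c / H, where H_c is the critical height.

H_c = (4c'/γ) · sinβ cosφ' / [1 − cos(β − φ')]
    = (4·15.2/19.0) · sin47.2°·cos23.2° / [1 − cos24.0°]
    = 3.200 · 0.6744 / 0.0865 = 24.96 m
FS = H_c / H = 24.96 / 14.6 = 1.710

FS = 1.71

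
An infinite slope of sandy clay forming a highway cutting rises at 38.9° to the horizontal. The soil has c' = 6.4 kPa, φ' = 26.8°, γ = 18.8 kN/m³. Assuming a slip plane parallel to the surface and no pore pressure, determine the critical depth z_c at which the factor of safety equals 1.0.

z_c = 1.86 m

Setting FS = 1.00 in FS = [c' + γz cos²β tanφ'] / [γz sinβ cosβ] and solving for z:
z = c' / [γ cosβ (FS·sinβ − cosβ·tanφ')]
  = 6.4 / [18.8·cos38.9°·(1.00·sin38.9° − cos38.9°·tan26.8°)]
  = 6.4 / [18.8·0.7782·(1.00·0.6280 − 0.7782·0.5051)]
  = 6.4 / 3.4360 = 1.863 m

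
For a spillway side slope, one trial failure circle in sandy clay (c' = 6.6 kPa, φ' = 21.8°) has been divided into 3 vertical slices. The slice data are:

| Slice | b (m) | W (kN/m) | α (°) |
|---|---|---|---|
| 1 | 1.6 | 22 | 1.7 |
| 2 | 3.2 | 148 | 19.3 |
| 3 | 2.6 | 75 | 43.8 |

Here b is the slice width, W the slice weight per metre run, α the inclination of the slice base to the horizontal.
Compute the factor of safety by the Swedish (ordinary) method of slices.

Ordinary method of slices: FS = Σ[c'·Δl_i + (W_i cosα_i)·tanφ'] / Σ W_i sinα_i, with Δl_i = b_i / cosα_i.
Slice 1: Δl = 1.6/cos1.7° = 1.601 m; N'_1 = 22·cos1.7° = 22.0; c'Δl = 10.56; W sinα = 0.7
Slice 2: Δl = 3.2/cos19.3° = 3.391 m; N'_2 = 148·cos19.3° = 139.7; c'Δl = 22.38; W sinα = 48.9
Slice 3: Δl = 2.6/cos43.8° = 3.602 m; N'_3 = 75·cos43.8° = 54.1; c'Δl = 23.78; W sinα = 51.9
Σc'Δl = 56.7 kN/m; ΣN' = 215.8 kN/m; ΣW sinα = 101.5 kN/m
Resisting = 56.7 + 215.8·tan21.8° = 56.7 + 86.3 = 143.0 kN/m
FS = 143.0 / 101.5 = 1.409

FS = 1.41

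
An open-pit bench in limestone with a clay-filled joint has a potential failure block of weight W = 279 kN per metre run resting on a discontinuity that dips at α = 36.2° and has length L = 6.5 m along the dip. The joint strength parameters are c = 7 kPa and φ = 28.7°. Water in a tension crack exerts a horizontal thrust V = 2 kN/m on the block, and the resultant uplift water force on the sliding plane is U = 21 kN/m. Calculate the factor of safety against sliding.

Resolving the block weight along and normal to the plane and applying the Mohr–Coulomb strength on the joint:
N' = W cosα − U − V sinα = 279·cos36.2° − 21 − 2·sin36.2° = 203.0 kN/m
Driving force T = W sinα + V cosα = 279·sin36.2° + 2·cos36.2° = 166.4 kN/m
Resisting force R = c·L + N'·tanφ = 7·6.5 + 203.0·tan28.7° = 45.5 + 111.1 = 156.6 kN/m
FS = R / T = 156.6 / 166.4 = 0.941

FS = 0.94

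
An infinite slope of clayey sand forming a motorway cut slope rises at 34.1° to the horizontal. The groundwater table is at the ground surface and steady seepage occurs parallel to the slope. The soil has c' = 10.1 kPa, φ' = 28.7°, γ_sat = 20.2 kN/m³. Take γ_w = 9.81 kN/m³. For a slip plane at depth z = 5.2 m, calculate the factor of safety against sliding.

With seepage parallel to the slope and the water table at the surface, the effective normal stress on the slip plane uses the buoyant unit weight γ' = γ_sat − γ_w while the driving shear stress uses γ_sat:
FS = [c' + γ' z cos²β tanφ'] / [γ_sat z sinβ cosβ]
γ' = 20.2 − 9.81 = 10.39 kN/m³
Numerator = 10.1 + 10.39·5.2·cos²34.1°·tan28.7° = 10.1 + 10.39·5.2·0.6857·0.5475 = 30.382 kPa
Denominator = 20.2·5.2·sin34.1°·cos34.1° = 20.2·5.2·0.5606·0.8281 = 48.764 kPa
FS = 30.382 / 48.764 = 0.623

FS = 0.62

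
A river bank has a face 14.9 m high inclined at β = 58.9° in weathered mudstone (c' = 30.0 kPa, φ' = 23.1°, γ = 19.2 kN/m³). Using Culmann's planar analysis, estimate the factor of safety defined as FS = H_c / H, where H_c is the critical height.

FS = 1.75

H_c = (4c'/γ) · sinβ cosφ' / [1 − cos(β − φ')]
    = (4·30.0/19.2) · sin58.9°·cos23.1° / [1 − cos35.8°]
    = 6.250 · 0.7876 / 0.1889 = 26.05 m
FS = H_c / H = 26.05 / 14.9 = 1.749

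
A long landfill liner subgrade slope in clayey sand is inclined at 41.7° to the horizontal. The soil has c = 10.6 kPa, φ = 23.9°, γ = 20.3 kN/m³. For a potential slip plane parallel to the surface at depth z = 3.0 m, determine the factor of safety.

For an infinite slope with a slip plane parallel to the surface (no pore pressure): FS = [c + γz cos²β tanφ] / [γz sinβ cosβ].
γz = 20.3·3.0 = 60.90 kN/m²
Numerator = 10.6 + 60.90·cos²41.7°·tan23.9° = 10.6 + 60.90·0.5575·0.4431 = 25.644 kPa
Denominator = 60.90·sin41.7°·cos41.7° = 60.90·0.6652·0.7466 = 30.248 kPa
FS = 25.644 / 30.248 = 0.848

FS = 0.85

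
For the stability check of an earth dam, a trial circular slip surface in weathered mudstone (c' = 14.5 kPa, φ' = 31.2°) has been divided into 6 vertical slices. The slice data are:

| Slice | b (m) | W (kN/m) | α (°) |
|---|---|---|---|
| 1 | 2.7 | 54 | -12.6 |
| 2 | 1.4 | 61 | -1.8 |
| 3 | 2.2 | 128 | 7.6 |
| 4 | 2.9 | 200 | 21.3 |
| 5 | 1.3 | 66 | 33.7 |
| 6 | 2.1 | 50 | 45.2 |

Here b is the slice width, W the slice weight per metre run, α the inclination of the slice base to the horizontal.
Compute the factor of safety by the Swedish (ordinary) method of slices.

Ordinary method of slices: FS = Σ[c'·Δl_i + (W_i cosα_i)·tanφ'] / Σ W_i sinα_i, with Δl_i = b_i / cosα_i.
Slice 1: Δl = 2.7/cos(-12.6°) = 2.767 m; N'_1 = 54·cos(-12.6°) = 52.7; c'Δl = 40.12; W sinα = -11.8
Slice 2: Δl = 1.4/cos(-1.8°) = 1.401 m; N'_2 = 61·cos(-1.8°) = 61.0; c'Δl = 20.31; W sinα = -1.9
Slice 3: Δl = 2.2/cos7.6° = 2.219 m; N'_3 = 128·cos7.6° = 126.9; c'Δl = 32.18; W sinα = 16.9
Slice 4: Δl = 2.9/cos21.3° = 3.113 m; N'_4 = 200·cos21.3° = 186.3; c'Δl = 45.13; W sinα = 72.7
Slice 5: Δl = 1.3/cos33.7° = 1.563 m; N'_5 = 66·cos33.7° = 54.9; c'Δl = 22.66; W sinα = 36.6
Slice 6: Δl = 2.1/cos45.2° = 2.980 m; N'_6 = 50·cos45.2° = 35.2; c'Δl = 43.21; W sinα = 35.5
Σc'Δl = 203.6 kN/m; ΣN' = 517.0 kN/m; ΣW sinα = 148.0 kN/m
Resisting = 203.6 + 517.0·tan31.2° = 203.6 + 313.1 = 516.7 kN/m
FS = 516.7 / 148.0 = 3.492

FS = 3.49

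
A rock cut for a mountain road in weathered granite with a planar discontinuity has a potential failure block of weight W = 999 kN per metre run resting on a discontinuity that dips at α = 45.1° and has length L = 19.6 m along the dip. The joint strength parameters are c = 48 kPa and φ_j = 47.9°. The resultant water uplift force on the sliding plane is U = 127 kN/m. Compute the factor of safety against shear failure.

Resolving the block weight along and normal to the plane and applying the Mohr–Coulomb strength on the joint:
N' = W cosα − U = 999·cos45.1° − 127 = 578.2 kN/m
Driving force T = W sinα = 999·sin45.1° = 707.6 kN/m
Resisting force R = c·L + N'·tanφ_j = 48·19.6 + 578.2·tan47.9° = 940.8 + 639.9 = 1580.7 kN/m
FS = R / T = 1580.7 / 707.6 = 2.234

FS = 2.23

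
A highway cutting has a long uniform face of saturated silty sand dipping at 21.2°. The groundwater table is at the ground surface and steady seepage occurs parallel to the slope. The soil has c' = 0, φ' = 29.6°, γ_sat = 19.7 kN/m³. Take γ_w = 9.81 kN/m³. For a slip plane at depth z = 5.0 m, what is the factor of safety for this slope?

FS = 0.74

With seepage parallel to the slope and the water table at the surface, the effective normal stress on the slip plane uses the buoyant unit weight γ' = γ_sat − γ_w while the driving shear stress uses γ_sat:
FS = [c' + γ' z cos²β tanφ'] / [γ_sat z sinβ cosβ]
(For c' = 0 this reduces to FS = (γ'/γ_sat)·tanφ'/tanβ.)
γ' = 19.7 − 9.81 = 9.89 kN/m³
Numerator = 0.0 + 9.89·5.0·cos²21.2°·tan29.6° = 0.0 + 9.89·5.0·0.8692·0.5681 = 24.418 kPa
Denominator = 19.7·5.0·sin21.2°·cos21.2° = 19.7·5.0·0.3616·0.9323 = 33.209 kPa
FS = 24.418 / 33.209 = 0.735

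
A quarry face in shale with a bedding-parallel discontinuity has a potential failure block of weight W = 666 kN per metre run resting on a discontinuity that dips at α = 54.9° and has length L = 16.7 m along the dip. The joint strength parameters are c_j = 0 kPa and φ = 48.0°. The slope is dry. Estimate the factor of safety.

Resolving the block weight along and normal to the plane and applying the Mohr–Coulomb strength on the joint:
N' = W cosα = 666·cos54.9° = 383.0 kN/m
Driving force T = W sinα = 666·sin54.9° = 544.9 kN/m
Resisting force R = c_j·L + N'·tanφ = 0·16.7 + 383.0·tan48.0° = 0.0 + 425.3 = 425.3 kN/m
FS = R / T = 425.3 / 544.9 = 0.781

FS = 0.78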